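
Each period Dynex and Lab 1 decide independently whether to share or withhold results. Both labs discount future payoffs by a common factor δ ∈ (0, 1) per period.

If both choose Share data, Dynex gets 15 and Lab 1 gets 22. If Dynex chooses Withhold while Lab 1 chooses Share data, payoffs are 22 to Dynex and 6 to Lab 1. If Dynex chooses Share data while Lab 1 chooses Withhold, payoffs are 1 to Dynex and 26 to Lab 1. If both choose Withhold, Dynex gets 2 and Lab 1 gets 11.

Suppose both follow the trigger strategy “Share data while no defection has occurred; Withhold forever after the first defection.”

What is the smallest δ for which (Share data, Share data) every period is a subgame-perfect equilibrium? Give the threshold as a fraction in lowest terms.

7/20

Dynex: cooperation gives 15 each period; deviation gives 22 once then 2 forever.
  15/(1−δ) ≥ 22 + 2δ/(1−δ) ⇒ δ ≥ 7/20.
Lab 1: cooperation gives 22 each period; deviation gives 26 once then 11 forever.
  δ ≥ 4/15.
Both must hold, so the binding constraint is Dynex's: δ ≥ 7/20.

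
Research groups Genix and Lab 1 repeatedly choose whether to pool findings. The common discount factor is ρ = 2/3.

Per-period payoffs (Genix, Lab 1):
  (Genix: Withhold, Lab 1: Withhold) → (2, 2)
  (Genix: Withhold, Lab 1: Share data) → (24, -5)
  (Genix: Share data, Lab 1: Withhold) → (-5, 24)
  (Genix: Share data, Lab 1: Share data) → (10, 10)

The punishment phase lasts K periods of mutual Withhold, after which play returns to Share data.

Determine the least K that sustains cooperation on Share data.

Need Σ_{k=1}^{K} ρ^k ≥ (24−10)/(10−2) = 1.7500 at ρ = 2/3.
At K = 5 the sum is 1.7366 < 1.7500; at K = 6 it is 1.8244 ≥ 1.7500.
So the minimum punishment length is K = 6.

6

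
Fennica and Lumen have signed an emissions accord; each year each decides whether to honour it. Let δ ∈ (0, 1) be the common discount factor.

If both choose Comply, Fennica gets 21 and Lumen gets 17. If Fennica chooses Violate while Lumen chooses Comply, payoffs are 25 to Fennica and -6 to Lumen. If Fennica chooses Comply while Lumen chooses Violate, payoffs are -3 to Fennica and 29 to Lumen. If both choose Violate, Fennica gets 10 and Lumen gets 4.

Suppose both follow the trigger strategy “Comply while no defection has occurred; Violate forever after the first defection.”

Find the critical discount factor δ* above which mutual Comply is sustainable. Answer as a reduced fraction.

For Fennica: deviation gain 25−21 = 4, per-period punishment loss 21−10 = 11. IC gives δ ≥ 4/15.
For Lumen: gain 12, loss 13 per period, so δ ≥ 12/25.
The tighter constraint is Lumen's, so cooperation needs δ ≥ 12/25.

12/25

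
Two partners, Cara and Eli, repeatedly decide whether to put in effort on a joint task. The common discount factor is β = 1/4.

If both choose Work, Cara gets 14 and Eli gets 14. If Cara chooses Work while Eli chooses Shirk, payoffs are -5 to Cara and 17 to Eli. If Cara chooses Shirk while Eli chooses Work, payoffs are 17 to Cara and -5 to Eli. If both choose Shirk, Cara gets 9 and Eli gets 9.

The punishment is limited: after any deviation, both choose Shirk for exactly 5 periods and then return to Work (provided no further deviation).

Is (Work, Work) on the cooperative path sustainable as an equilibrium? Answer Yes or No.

A one-shot deviation gives 17 now, then 9 for 5 periods, then back to 14.
Gain from deviating: (17−14) today; loss: (14−9) in each of the next 5 periods.
No-deviation condition: (14−9)(β+…+β^5) ≥ 17−14, i.e. β+…+β^5 ≥ 3/5.
At β = 1/4: β+…+β^5 = 0.3330 < 0.6000.
So cooperation is not sustainable.

No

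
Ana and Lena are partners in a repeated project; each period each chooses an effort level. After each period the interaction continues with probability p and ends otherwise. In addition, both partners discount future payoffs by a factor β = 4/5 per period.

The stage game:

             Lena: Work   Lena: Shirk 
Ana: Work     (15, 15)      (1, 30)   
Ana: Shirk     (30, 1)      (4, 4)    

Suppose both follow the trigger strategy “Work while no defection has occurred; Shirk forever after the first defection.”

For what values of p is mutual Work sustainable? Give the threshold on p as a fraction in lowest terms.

Expected continuation weight on next period's payoff is β·p = 4/5·p, which plays the role of the discount factor.
Cooperation requires 4/5·p ≥ (30−15)/(30−4) = 15/26, hence p ≥ 75/104.

75/104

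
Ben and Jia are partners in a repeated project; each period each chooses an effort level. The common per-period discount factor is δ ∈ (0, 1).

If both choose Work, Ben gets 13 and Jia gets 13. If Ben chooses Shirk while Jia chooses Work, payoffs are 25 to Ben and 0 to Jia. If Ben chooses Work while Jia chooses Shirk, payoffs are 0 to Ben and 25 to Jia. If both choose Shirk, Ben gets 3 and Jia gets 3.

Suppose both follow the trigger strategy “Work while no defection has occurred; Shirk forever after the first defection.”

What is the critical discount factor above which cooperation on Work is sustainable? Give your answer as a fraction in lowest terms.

Under grim trigger the critical discount factor is (T−C)/(T−P) with T = 25, C = 13, P = 3.
δ* = (25−13)/(25−3) = 12/22 = 6/11.

6/11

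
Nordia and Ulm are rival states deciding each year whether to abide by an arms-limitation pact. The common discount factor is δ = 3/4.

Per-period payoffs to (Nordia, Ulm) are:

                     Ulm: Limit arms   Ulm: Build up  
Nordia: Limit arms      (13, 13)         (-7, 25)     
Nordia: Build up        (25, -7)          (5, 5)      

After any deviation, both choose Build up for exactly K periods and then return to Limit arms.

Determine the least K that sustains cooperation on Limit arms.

3

No profitable deviation requires (13−5)(δ+…+δ^K) ≥ 25−13, i.e. δ+…+δ^K ≥ 3/2 ≈ 1.5000.
With δ = 3/4, the partial sums are K=1: 0.7500, K=2: 1.3125, K=3: 1.7344.
K = 3 is the first length at which the sum reaches 1.5000.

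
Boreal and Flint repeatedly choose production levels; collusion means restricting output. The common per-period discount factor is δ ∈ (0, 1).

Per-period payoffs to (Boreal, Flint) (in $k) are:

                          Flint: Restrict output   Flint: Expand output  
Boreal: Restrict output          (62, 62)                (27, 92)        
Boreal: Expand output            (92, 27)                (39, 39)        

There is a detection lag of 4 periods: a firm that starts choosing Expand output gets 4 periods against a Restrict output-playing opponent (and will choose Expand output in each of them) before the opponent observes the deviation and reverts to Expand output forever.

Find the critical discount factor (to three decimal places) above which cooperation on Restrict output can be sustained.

The best deviation is to choose Expand output for all 4 undetected periods, earning 92 each, then 39 forever once detected.
Deviation value: 92(1−δ^4)/(1−δ) + 39δ^4/(1−δ); cooperation value: 62/(1−δ).
IC: 62 ≥ 92(1−δ^4) + 39δ^4 = 92 − 53δ^4.
So δ^4 ≥ 30/53, giving δ ≥ (30/53)^(1/4) ≈ 0.867.

0.867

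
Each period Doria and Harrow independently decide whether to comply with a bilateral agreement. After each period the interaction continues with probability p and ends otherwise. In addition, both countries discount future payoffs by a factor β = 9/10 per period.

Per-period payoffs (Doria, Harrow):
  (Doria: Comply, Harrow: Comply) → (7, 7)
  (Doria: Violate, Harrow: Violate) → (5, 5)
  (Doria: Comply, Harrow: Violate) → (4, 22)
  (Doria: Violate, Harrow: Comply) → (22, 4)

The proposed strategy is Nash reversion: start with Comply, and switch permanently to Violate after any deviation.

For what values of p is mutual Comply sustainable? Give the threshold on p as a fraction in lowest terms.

50/51

Expected continuation weight on next period's payoff is β·p = 9/10·p, which plays the role of the discount factor.
Cooperation requires 9/10·p ≥ (22−7)/(22−5) = 15/17, hence p ≥ 50/51.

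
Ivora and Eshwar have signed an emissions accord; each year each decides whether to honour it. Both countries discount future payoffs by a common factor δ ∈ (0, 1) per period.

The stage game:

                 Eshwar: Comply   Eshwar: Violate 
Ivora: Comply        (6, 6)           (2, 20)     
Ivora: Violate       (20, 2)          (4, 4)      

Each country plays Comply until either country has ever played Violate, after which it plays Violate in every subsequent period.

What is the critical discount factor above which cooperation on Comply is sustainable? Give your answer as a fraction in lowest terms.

Under grim trigger the critical discount factor is (T−C)/(T−P) with T = 20, C = 6, P = 4.
δ* = (20−6)/(20−4) = 14/16 = 7/8.

7/8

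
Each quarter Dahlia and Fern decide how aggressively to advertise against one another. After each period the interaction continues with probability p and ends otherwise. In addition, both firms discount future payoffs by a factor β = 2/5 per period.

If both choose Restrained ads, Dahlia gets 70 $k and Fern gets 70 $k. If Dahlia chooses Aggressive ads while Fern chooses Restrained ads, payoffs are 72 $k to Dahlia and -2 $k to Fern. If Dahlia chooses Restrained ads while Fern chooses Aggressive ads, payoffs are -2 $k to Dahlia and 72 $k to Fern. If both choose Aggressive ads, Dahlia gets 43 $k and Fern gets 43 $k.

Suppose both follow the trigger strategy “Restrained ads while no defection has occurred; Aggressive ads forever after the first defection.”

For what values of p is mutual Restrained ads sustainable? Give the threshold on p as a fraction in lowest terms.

Expected continuation weight on next period's payoff is β·p = 2/5·p, which plays the role of the discount factor.
Cooperation requires 2/5·p ≥ (72−70)/(72−43) = 2/29, hence p ≥ 5/29.

5/29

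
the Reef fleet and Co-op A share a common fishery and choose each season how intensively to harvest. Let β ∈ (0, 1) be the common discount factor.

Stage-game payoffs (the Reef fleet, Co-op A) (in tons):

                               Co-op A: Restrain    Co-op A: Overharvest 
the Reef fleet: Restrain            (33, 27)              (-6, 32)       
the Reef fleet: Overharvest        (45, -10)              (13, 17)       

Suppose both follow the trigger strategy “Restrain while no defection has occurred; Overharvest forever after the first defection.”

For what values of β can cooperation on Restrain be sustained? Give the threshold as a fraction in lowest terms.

For the Reef fleet: deviation gain 45−33 = 12, per-period punishment loss 33−13 = 20. IC gives β ≥ 12/32 = 3/8.
For Co-op A: gain 5, loss 10 per period, so β ≥ 5/15 = 1/3.
The tighter constraint is the Reef fleet's, so cooperation needs β ≥ 3/8.

3/8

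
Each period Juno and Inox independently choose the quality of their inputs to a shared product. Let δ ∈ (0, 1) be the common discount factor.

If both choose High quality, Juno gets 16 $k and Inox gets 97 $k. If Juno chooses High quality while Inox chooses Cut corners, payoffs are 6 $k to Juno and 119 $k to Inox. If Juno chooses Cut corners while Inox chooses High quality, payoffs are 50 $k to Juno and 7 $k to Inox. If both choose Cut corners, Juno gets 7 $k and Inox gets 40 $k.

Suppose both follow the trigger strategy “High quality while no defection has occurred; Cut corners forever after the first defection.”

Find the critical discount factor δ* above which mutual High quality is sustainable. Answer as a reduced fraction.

34/43

Juno's threshold: (50−16)/(50−7) = 34/43.
Inox's threshold: (119−97)/(119−40) = 22/79.
34/43 > 22/79, so Juno binds and δ* = 34/43.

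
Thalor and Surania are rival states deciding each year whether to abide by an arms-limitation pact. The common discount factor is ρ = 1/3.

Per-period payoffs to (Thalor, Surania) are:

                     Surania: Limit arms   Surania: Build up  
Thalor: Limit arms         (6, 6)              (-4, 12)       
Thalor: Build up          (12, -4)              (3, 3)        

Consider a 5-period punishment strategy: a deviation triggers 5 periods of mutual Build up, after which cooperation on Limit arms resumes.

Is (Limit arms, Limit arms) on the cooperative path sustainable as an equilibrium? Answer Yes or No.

No

Comparing payoff streams over the 6 periods until play realigns: cooperate → 6(1+ρ+…+ρ^5); deviate → 12 + 3(ρ+…+ρ^5).
Cooperation is sustained iff (6−3)(ρ+…+ρ^5) ≥ 12−6.
ρ+…+ρ^5 = 1/3·(1−(1/3)^5)/(1−1/3) = 0.4979, and (12−6)/(6−3) = 2.0000.
0.4979 < 2.0000, so cooperation is not sustainable.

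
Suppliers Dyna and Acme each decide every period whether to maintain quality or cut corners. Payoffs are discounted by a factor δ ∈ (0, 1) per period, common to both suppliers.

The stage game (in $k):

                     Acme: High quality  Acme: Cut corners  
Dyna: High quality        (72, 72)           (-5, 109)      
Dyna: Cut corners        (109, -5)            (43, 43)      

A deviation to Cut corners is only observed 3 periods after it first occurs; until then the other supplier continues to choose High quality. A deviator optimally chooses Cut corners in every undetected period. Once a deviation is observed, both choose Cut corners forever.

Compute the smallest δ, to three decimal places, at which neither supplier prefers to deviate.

0.825

A deviator earns 109 for 3 periods, then 43 forever; cooperating earns 72 forever. Multiplying the IC by (1−δ):
72 ≥ 109(1−δ^3) + 43δ^3, so 66·δ^3 ≥ 37 and δ^3 ≥ 37/66.
δ ≥ (37/66)^(1/3) ≈ 0.825.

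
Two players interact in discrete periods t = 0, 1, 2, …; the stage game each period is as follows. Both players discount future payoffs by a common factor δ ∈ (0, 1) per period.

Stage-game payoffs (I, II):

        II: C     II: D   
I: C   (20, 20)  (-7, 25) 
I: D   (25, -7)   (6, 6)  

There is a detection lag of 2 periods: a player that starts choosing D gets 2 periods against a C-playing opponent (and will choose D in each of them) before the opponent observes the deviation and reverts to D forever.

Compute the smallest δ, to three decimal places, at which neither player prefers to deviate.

A deviator earns 25 for 2 periods, then 6 forever; cooperating earns 20 forever. Multiplying the IC by (1−δ):
20 ≥ 25(1−δ^2) + 6δ^2, so 19·δ^2 ≥ 5 and δ^2 ≥ 5/19.
δ ≥ (5/19)^(1/2) ≈ 0.513.

0.513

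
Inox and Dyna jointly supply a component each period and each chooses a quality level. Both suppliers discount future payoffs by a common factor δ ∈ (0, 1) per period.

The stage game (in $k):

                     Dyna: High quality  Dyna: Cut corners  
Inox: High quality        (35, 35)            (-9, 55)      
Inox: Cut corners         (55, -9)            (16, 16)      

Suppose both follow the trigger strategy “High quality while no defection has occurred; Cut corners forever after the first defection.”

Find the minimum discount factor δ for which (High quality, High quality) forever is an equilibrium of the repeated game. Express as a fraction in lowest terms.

Under grim trigger the critical discount factor is (T−C)/(T−P) with T = 55, C = 35, P = 16.
δ* = (55−35)/(55−16) = 20/39.

20/39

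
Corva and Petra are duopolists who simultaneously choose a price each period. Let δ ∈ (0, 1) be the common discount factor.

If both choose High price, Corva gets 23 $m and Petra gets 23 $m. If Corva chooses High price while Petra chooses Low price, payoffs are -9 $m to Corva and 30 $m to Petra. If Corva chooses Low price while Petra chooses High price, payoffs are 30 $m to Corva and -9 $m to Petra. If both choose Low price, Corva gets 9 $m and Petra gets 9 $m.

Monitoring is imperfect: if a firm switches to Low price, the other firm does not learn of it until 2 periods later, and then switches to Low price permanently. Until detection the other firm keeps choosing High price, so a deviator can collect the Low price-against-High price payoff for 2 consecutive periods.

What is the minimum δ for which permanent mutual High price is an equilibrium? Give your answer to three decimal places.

0.577

Deviating for the 2 undetected periods gains 30−23 = 7 per period over cooperation, then loses 23−9 = 14 per period forever once punishment starts.
Gain: 7(1 + δ + … + δ^1); loss: 14·δ^2/(1−δ).
No profitable deviation ⇔ 7(1−δ^2) ≤ 14·δ^2, i.e. δ^2 ≥ 7/(7+14) = 1/3.
Hence δ ≥ (1/3)^(1/2) ≈ 0.577.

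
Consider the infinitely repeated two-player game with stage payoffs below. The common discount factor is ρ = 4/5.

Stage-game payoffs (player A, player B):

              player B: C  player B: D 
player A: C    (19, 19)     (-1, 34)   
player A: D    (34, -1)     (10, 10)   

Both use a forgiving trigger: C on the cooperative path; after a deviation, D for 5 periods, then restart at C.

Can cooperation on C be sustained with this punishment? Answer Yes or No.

A one-shot deviation gives 34 now, then 10 for 5 periods, then back to 19.
Gain from deviating: (34−19) today; loss: (19−10) in each of the next 5 periods.
No-deviation condition: (19−10)(ρ+…+ρ^5) ≥ 34−19, i.e. ρ+…+ρ^5 ≥ 5/3.
At ρ = 4/5: ρ+…+ρ^5 = 2.6893 ≥ 1.6667.
So cooperation is sustainable.

Yes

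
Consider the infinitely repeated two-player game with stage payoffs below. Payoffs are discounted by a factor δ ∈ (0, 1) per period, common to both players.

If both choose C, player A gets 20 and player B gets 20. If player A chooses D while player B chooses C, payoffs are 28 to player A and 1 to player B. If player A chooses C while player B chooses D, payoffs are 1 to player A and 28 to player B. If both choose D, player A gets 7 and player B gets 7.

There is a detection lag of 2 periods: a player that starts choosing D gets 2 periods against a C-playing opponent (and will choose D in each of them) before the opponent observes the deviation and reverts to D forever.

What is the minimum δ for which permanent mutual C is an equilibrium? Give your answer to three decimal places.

0.617

Deviating for the 2 undetected periods gains 28−20 = 8 per period over cooperation, then loses 20−7 = 13 per period forever once punishment starts.
Gain: 8(1 + δ + … + δ^1); loss: 13·δ^2/(1−δ).
No profitable deviation ⇔ 8(1−δ^2) ≤ 13·δ^2, i.e. δ^2 ≥ 8/(8+13) = 8/21.
Hence δ ≥ (8/21)^(1/2) ≈ 0.617.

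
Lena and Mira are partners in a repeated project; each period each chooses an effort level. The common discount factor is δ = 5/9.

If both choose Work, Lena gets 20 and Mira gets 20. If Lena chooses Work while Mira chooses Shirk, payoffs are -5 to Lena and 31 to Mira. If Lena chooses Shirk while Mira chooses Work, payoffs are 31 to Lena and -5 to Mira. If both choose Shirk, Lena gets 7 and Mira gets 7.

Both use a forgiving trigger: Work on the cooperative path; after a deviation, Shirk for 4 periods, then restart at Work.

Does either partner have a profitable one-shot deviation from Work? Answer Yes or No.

A one-shot deviation gives 31 now, then 7 for 4 periods, then back to 20.
Gain from deviating: (31−20) today; loss: (20−7) in each of the next 4 periods.
No-deviation condition: (20−7)(δ+…+δ^4) ≥ 31−20, i.e. δ+…+δ^4 ≥ 11/13.
At δ = 5/9: δ+…+δ^4 = 1.1309 ≥ 0.8462.
So cooperation is sustainable.

No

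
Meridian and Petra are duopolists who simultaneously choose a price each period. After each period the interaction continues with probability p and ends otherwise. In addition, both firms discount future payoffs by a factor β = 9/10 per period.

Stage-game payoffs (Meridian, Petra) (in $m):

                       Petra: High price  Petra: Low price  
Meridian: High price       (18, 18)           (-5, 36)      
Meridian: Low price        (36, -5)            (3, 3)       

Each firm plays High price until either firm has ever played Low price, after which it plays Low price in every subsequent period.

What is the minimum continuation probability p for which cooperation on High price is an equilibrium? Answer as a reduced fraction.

20/33

With continuation probability p and discount β, the effective per-period discount factor is βp.
Grim-trigger IC: βp ≥ (36−18)/(36−3) = 6/11.
So p ≥ (6/11)/(9/10) = 20/33.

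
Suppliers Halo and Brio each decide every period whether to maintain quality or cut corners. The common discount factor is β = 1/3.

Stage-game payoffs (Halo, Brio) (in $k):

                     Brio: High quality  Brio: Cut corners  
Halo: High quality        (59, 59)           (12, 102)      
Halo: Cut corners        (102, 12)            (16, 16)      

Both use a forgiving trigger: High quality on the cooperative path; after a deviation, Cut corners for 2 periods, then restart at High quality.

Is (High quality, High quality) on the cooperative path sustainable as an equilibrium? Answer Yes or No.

No

Comparing payoff streams over the 3 periods until play realigns: cooperate → 59(1+β+…+β^2); deviate → 102 + 16(β+…+β^2).
Cooperation is sustained iff (59−16)(β+…+β^2) ≥ 102−59.
β+…+β^2 = 1/3·(1−(1/3)^2)/(1−1/3) = 0.4444, and (102−59)/(59−16) = 1.0000.
0.4444 < 1.0000, so cooperation is not sustainable.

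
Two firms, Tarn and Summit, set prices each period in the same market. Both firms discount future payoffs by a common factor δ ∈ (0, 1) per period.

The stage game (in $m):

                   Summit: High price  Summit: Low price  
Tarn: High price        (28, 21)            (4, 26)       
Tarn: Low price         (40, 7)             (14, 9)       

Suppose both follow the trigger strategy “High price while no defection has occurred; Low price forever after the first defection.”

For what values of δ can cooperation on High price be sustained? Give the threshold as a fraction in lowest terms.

For Tarn: deviation gain 40−28 = 12, per-period punishment loss 28−14 = 14. IC gives δ ≥ 12/26 = 6/13.
For Summit: gain 5, loss 12 per period, so δ ≥ 5/17.
The tighter constraint is Tarn's, so cooperation needs δ ≥ 6/13.

6/13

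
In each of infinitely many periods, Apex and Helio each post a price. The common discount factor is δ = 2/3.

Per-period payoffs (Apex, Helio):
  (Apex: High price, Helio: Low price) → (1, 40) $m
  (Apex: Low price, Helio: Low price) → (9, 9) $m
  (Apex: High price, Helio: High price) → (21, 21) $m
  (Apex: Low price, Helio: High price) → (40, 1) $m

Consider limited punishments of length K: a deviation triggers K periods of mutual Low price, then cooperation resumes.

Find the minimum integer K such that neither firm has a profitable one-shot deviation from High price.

4

IC: δ(1−δ^K)/(1−δ) ≥ (40−21)/(21−9) = 19/12.
With δ = 2/3: need 1 − δ^K ≥ 19/12·(1−2/3)/(2/3), i.e. δ^K ≤ 0.2083.
Since (2/3)^3 = 0.2963 and (2/3)^4 = 0.1975, the smallest such K is 4.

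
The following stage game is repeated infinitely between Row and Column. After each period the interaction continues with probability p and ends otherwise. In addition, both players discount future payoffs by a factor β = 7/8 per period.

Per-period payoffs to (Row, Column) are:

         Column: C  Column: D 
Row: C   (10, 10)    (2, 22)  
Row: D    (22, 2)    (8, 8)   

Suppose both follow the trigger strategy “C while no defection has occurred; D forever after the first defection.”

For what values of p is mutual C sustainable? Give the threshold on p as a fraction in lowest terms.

Expected continuation weight on next period's payoff is β·p = 7/8·p, which plays the role of the discount factor.
Cooperation requires 7/8·p ≥ (22−10)/(22−8) = 6/7, hence p ≥ 48/49.

48/49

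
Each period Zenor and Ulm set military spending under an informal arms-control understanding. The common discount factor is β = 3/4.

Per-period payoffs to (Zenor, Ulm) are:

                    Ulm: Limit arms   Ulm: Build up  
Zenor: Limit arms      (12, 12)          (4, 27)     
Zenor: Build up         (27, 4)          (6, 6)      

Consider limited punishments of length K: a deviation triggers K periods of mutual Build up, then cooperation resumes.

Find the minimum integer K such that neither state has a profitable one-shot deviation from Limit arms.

Need Σ_{k=1}^{K} β^k ≥ (27−12)/(12−6) = 2.5000 at β = 3/4.
At K = 6 the sum is 2.4661 < 2.5000; at K = 7 it is 2.5995 ≥ 2.5000.
So the minimum punishment length is K = 7.

7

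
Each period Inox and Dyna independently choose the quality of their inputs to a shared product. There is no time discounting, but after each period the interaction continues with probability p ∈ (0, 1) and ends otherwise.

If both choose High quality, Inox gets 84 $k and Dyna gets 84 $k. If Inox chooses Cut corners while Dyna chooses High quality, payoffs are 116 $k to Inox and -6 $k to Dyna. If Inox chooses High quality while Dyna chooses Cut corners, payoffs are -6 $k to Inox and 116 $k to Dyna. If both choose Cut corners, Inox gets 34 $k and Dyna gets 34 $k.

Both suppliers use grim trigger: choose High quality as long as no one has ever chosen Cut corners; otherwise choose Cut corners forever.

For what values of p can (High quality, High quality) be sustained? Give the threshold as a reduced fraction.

16/41

With no time discounting, the continuation probability p plays the role of the discount factor.
Grim-trigger IC: 84/(1−p) ≥ 116 + 34p/(1−p) ⇒ p ≥ (116−84)/(116−34) = 16/41.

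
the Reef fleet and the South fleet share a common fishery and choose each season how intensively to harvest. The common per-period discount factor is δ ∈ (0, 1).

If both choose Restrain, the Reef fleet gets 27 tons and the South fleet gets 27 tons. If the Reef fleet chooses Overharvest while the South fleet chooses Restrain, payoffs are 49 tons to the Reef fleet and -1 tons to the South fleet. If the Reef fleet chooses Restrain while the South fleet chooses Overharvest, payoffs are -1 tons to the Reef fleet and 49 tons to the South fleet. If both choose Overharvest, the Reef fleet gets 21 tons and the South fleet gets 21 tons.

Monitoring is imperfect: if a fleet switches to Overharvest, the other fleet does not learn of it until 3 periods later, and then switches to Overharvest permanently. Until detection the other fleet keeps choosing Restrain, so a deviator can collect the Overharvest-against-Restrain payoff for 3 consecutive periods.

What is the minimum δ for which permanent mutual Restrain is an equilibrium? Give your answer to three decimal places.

0.923

Deviating for the 3 undetected periods gains 49−27 = 22 per period over cooperation, then loses 27−21 = 6 per period forever once punishment starts.
Gain: 22(1 + δ + … + δ^2); loss: 6·δ^3/(1−δ).
No profitable deviation ⇔ 22(1−δ^3) ≤ 6·δ^3, i.e. δ^3 ≥ 22/(22+6) = 11/14.
Hence δ ≥ (11/14)^(1/3) ≈ 0.923.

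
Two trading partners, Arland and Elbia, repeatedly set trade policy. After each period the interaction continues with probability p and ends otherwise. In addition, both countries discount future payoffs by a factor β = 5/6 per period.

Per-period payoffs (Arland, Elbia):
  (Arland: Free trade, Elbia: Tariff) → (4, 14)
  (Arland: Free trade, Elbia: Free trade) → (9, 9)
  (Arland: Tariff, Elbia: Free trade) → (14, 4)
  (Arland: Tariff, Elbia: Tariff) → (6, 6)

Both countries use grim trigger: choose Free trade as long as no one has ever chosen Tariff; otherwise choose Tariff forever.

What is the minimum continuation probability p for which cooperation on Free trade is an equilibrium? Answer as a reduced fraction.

With continuation probability p and discount β, the effective per-period discount factor is βp.
Grim-trigger IC: βp ≥ (14−9)/(14−6) = 5/8.
So p ≥ (5/8)/(5/6) = 3/4.

3/4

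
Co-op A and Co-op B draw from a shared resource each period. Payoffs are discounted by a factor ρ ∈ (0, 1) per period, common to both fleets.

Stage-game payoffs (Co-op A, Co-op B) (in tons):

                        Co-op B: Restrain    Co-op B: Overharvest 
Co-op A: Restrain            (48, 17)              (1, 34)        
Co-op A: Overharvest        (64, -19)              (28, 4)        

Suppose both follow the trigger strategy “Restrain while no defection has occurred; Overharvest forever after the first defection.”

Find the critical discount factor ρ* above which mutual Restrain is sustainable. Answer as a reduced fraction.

17/30

Co-op A's threshold: (64−48)/(64−28) = 4/9.
Co-op B's threshold: (34−17)/(34−4) = 17/30.
4/9 < 17/30, so Co-op B binds and ρ* = 17/30.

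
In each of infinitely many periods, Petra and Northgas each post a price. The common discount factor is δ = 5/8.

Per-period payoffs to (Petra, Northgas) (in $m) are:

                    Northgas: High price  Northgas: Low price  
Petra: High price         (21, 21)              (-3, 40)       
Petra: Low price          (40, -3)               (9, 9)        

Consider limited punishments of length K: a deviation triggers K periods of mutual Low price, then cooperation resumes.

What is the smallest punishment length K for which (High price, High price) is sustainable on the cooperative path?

7

IC: δ(1−δ^K)/(1−δ) ≥ (40−21)/(21−9) = 19/12.
With δ = 5/8: need 1 − δ^K ≥ 19/12·(1−5/8)/(5/8), i.e. δ^K ≤ 0.0500.
Since (5/8)^6 = 0.0596 and (5/8)^7 = 0.0373, the smallest such K is 7.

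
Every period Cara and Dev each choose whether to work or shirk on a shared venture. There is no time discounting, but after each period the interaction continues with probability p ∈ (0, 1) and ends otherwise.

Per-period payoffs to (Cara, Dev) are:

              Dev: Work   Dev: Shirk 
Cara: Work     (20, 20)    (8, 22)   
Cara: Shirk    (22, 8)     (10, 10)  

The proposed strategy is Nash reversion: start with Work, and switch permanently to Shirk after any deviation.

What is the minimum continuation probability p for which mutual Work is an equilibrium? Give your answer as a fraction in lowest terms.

1/6

Expected cooperation value is 20 + p·20 + p²·20 + … = 20/(1−p); deviation gives 22 + p·10/(1−p).
20 ≥ 22(1−p) + 10p ⇒ 12p ≥ 2 ⇒ p ≥ 2/12 = 1/6.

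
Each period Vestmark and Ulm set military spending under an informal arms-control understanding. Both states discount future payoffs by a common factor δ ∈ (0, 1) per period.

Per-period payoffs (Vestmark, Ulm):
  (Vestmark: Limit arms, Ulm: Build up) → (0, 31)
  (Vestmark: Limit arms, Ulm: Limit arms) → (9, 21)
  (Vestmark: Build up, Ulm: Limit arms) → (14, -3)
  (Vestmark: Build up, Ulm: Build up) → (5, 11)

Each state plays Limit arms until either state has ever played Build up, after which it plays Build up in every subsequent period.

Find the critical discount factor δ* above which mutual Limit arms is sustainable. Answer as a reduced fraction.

5/9

Vestmark's threshold: (14−9)/(14−5) = 5/9.
Ulm's threshold: (31−21)/(31−11) = 1/2.
5/9 > 1/2, so Vestmark binds and δ* = 5/9.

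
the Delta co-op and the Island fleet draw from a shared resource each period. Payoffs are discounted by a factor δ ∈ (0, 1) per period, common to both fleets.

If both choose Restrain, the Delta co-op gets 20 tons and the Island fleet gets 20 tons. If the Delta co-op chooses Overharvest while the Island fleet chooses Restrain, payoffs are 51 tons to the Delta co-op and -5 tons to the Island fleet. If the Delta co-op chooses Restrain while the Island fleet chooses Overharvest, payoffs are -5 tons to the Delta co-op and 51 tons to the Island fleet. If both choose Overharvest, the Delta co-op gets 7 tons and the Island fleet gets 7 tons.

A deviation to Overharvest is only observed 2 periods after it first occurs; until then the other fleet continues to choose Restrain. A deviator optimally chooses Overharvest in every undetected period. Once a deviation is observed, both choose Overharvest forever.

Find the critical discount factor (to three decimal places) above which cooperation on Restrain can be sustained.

The best deviation is to choose Overharvest for all 2 undetected periods, earning 51 each, then 7 forever once detected.
Deviation value: 51(1−δ^2)/(1−δ) + 7δ^2/(1−δ); cooperation value: 20/(1−δ).
IC: 20 ≥ 51(1−δ^2) + 7δ^2 = 51 − 44δ^2.
So δ^2 ≥ 31/44, giving δ ≥ (31/44)^(1/2) ≈ 0.839.

0.839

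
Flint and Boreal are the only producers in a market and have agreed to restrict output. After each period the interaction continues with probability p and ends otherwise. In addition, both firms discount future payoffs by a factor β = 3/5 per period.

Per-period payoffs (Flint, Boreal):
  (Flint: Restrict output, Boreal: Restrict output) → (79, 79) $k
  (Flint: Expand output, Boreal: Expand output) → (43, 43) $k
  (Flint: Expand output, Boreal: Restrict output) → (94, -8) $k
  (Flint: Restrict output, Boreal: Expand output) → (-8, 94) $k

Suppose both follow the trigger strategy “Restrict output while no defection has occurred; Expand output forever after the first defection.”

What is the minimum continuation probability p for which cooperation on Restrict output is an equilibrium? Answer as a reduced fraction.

25/51

Expected continuation weight on next period's payoff is β·p = 3/5·p, which plays the role of the discount factor.
Cooperation requires 3/5·p ≥ (94−79)/(94−43) = 5/17, hence p ≥ 25/51.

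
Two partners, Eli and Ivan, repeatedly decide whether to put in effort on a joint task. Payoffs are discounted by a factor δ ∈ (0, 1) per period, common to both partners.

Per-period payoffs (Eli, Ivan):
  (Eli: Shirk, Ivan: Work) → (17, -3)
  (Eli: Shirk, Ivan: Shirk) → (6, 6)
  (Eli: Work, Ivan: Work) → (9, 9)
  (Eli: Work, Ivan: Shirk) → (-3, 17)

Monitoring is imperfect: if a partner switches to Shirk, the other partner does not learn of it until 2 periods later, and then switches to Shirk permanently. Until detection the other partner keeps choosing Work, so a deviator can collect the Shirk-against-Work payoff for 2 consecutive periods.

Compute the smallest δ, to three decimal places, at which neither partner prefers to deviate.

A deviator earns 17 for 2 periods, then 6 forever; cooperating earns 9 forever. Multiplying the IC by (1−δ):
9 ≥ 17(1−δ^2) + 6δ^2, so 11·δ^2 ≥ 8 and δ^2 ≥ 8/11.
δ ≥ (8/11)^(1/2) ≈ 0.853.

0.853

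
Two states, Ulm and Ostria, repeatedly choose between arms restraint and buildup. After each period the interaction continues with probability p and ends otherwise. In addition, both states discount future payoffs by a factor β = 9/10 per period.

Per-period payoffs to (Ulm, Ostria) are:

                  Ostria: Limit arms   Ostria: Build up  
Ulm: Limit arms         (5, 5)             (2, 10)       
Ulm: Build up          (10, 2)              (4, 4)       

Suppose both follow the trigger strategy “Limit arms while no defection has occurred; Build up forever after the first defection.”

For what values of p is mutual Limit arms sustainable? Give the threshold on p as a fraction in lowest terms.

25/27

Expected continuation weight on next period's payoff is β·p = 9/10·p, which plays the role of the discount factor.
Cooperation requires 9/10·p ≥ (10−5)/(10−4) = 5/6, hence p ≥ 25/27.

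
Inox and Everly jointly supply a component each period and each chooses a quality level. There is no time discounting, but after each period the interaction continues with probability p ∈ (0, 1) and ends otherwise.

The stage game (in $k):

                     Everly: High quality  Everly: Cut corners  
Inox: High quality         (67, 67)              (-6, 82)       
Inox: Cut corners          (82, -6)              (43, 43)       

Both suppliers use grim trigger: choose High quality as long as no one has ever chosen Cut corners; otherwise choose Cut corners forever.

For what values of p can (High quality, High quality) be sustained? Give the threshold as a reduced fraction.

5/13

Expected cooperation value is 67 + p·67 + p²·67 + … = 67/(1−p); deviation gives 82 + p·43/(1−p).
67 ≥ 82(1−p) + 43p ⇒ 39p ≥ 15 ⇒ p ≥ 15/39 = 5/13.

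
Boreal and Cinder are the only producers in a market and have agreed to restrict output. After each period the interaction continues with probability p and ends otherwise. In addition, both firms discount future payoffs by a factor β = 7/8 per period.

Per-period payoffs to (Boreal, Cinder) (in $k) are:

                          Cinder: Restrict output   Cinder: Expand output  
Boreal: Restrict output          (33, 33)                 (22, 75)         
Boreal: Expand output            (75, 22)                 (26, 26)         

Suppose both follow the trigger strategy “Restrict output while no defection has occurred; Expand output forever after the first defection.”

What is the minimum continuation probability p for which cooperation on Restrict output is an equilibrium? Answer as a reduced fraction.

48/49

With continuation probability p and discount β, the effective per-period discount factor is βp.
Grim-trigger IC: βp ≥ (75−33)/(75−26) = 6/7.
So p ≥ (6/7)/(7/8) = 48/49.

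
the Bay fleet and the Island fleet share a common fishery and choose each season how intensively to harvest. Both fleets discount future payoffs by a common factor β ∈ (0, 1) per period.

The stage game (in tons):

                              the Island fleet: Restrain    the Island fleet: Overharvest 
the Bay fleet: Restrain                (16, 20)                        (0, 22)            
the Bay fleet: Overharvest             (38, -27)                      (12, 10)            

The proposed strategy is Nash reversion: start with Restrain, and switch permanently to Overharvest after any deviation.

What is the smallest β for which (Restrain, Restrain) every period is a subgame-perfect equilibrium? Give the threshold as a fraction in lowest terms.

11/13

For the Bay fleet: deviation gain 38−16 = 22, per-period punishment loss 16−12 = 4. IC gives β ≥ 22/26 = 11/13.
For the Island fleet: gain 2, loss 10 per period, so β ≥ 2/12 = 1/6.
The tighter constraint is the Bay fleet's, so cooperation needs β ≥ 11/13.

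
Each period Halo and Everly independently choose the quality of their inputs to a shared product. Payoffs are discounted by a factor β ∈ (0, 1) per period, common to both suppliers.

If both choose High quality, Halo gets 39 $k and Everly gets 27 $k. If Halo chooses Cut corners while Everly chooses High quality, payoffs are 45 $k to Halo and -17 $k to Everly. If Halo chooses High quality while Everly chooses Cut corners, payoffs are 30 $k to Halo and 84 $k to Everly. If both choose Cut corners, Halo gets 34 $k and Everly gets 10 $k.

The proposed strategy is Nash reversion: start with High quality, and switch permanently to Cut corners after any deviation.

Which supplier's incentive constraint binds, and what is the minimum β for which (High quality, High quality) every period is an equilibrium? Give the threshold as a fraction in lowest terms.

For Halo: deviation gain 45−39 = 6, per-period punishment loss 39−34 = 5. IC gives β ≥ 6/11.
For Everly: gain 57, loss 17 per period, so β ≥ 57/74.
The tighter constraint is Everly's, so cooperation needs β ≥ 57/74.

Everly; β ≥ 57/74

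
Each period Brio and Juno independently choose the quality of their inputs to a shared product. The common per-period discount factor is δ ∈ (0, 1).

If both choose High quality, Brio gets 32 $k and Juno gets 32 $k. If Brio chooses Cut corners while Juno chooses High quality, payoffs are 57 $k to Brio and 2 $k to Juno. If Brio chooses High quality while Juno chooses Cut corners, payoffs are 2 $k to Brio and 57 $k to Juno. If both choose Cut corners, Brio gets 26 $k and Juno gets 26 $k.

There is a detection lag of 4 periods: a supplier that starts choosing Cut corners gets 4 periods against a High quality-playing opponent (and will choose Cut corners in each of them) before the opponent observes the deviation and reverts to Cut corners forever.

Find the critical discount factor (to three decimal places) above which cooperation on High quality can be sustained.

0.948

Deviating for the 4 undetected periods gains 57−32 = 25 per period over cooperation, then loses 32−26 = 6 per period forever once punishment starts.
Gain: 25(1 + δ + … + δ^3); loss: 6·δ^4/(1−δ).
No profitable deviation ⇔ 25(1−δ^4) ≤ 6·δ^4, i.e. δ^4 ≥ 25/(25+6) = 25/31.
Hence δ ≥ (25/31)^(1/4) ≈ 0.948.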